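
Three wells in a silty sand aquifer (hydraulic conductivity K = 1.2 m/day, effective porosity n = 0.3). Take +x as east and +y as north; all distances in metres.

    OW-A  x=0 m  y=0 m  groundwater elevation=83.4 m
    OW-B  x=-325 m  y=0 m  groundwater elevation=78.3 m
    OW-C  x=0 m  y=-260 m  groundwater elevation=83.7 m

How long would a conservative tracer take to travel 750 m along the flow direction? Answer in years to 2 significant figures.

33 years

∂h/∂x = (78.3 − 83.4) / (-325 − 0) = +0.01569
∂h/∂y = (83.7 − 83.4) / (-260 − 0) = -0.001154
|∇h| = √(0.01569² + -0.001154²) = 0.01573
Seepage velocity v = K·i/n = 1.2 × 0.01573 / 0.3 = 0.06292 m/day.
t = 750 / 0.06292 = 1.192e+04 days = 32.6 years.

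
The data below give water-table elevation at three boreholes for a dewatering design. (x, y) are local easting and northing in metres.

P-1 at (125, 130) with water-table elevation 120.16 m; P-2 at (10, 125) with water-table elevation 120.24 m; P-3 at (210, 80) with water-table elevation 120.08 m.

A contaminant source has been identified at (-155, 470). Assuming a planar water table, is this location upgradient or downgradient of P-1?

upgradient

With h = a·x + b·y + c and P-1 as origin, the differences give:
  (-115)·a + (-5)·b = +0.08
  85·a + (-50)·b = -0.08
Eliminate b (×(-50) and ×(-5), subtract): 6175·a = -4.400 → a = ∂h/∂x = -0.0007126
Back-substitute: b = ∂h/∂y = +0.0003887.
Head at (-155, 470) = 120.16 + (-0.0007126)·(-280) + (+0.0003887)·(340) = 120.49 m.
That is higher than the 120.16 m at P-1, so the point is upgradient.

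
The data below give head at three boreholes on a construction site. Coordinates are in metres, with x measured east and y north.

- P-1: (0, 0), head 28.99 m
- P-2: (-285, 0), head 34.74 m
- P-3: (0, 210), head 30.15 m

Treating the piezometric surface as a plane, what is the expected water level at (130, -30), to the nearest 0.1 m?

26.2 m

∂h/∂x = (34.74 − 28.99) / (-285 − 0) = -0.02018
∂h/∂y = (30.15 − 28.99) / (210 − 0) = +0.005524
h(130, -30) = 28.99 + (-0.02018)·(130) + (+0.005524)·(-30) = 28.99 -2.623 -0.166 = 26.201 m.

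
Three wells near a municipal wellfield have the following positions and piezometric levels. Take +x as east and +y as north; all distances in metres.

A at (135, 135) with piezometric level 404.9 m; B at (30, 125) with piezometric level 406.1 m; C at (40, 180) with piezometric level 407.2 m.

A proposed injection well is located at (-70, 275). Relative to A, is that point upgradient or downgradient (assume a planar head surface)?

Differences from A: to B (Δx, Δy, Δh) = (-105, -10, +1.2); to C = (-95, 45, +2.3).
Solve a·Δx + b·Δy = Δh: det = (-105)·45 − (-95)·(-10) = -5675.
∂h/∂x = [(+1.2)·45 − (+2.3)·(-10)] / -5675 = -0.01357
∂h/∂y = [(-105)·(+2.3) − (-95)·(+1.2)] / -5675 = +0.02247
Head at (-70, 275) = 404.9 + (-0.01357)·(-205) + (+0.02247)·(140) = 410.83 m.
That is higher than the 404.9 m at A, so the point is upgradient.

upgradient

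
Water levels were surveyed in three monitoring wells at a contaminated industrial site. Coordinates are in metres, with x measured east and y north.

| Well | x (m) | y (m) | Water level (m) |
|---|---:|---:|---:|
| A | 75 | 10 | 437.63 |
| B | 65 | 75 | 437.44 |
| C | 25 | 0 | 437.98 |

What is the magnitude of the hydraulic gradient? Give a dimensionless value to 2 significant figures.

0.0073

With h = a·x + b·y + c and A as origin, the differences give:
  (-10)·a + 65·b = -0.19
  (-50)·a + (-10)·b = +0.35
Eliminate b (×(-10) and ×65, subtract): 3350·a = -20.850 → a = ∂h/∂x = -0.006224
Back-substitute: b = ∂h/∂y = -0.003881.
|∇h| = √(-0.006224² + -0.003881²) = 0.007335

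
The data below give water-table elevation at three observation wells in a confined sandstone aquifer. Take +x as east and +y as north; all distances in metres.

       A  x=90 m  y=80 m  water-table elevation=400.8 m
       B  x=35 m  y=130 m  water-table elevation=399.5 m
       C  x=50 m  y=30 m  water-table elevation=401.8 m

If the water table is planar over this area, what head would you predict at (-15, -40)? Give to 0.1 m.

Three-point gradient (reference A): Δ to B = (-55, 50, -1.3), Δ to C = (-40, -50, +1.0).
∂h/∂x = +0.003158, ∂h/∂y = -0.02253 (det = 4750).
h(-15, -40) = 400.8 + (+0.003158)·(-105) + (-0.02253)·(-120) = 400.8 -0.332 +2.703 = 403.172 m.

403.2 m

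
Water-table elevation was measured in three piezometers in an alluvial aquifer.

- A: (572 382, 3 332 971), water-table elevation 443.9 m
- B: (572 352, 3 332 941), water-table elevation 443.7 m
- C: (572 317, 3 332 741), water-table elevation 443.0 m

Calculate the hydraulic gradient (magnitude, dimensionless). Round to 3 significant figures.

Taking A as reference: B−A = (-30, -30, -0.2); C−A = (-65, -230, -0.9).
Determinant of the coordinate differences = (-30)·(-230) − (-65)·(-30) = 4950.
∂h/∂x = [(-0.2)·(-230) − (-0.9)·(-30)] / 4950 = +0.003838
∂h/∂y = [(-30)·(-0.9) − (-65)·(-0.2)] / 4950 = +0.002828
|∇h| = √(0.003838² + 0.002828²) = 0.004767

0.00477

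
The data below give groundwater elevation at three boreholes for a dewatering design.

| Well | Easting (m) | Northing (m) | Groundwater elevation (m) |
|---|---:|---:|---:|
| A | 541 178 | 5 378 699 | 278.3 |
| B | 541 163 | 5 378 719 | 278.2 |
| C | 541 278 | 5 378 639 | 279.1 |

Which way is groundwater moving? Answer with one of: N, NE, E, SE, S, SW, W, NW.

W

With h = a·x + b·y + c and A as origin, the differences give:
  (-15)·a + 20·b = -0.1
  100·a + (-60)·b = +0.8
Eliminate b (×(-60) and ×20, subtract): -1100·a = -10.00 → a = ∂h/∂x = +0.009091
Back-substitute: b = ∂h/∂y = +0.001818.
Flow = −∇h = (-0.009091 east, -0.001818 north), which points west.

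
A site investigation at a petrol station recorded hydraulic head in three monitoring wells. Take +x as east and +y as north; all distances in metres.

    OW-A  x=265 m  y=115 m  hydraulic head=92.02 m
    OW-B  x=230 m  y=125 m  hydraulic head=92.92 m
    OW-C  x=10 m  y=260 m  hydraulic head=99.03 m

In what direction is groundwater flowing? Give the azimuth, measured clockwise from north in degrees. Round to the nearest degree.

105°

With h = a·x + b·y + c and OW-A as origin, the differences give:
  (-35)·a + 10·b = +0.90
  (-255)·a + 145·b = +7.01
Eliminate b (×145 and ×10, subtract): -2525·a = 60.400 → a = ∂h/∂x = -0.02392
Back-substitute: b = ∂h/∂y = +0.006277.
Flow direction (−∇h) has components (+0.02392 E, -0.006277 N).
Azimuth = atan2(E, N) = atan2(+0.02392, -0.006277) = 104.7° ≈ 105°.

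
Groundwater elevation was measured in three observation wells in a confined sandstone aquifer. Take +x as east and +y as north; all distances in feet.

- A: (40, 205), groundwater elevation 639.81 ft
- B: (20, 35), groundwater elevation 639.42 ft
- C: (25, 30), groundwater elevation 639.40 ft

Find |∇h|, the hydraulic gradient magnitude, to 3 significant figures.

0.00291

With h = a·x + b·y + c and A as origin, the differences give:
  (-20)·a + (-170)·b = -0.39
  (-15)·a + (-175)·b = -0.41
Eliminate b (×(-175) and ×(-170), subtract): 950·a = -1.450 → a = ∂h/∂x = -0.001526
Back-substitute: b = ∂h/∂y = +0.002474.
|∇h| = √(-0.001526² + 0.002474²) = 0.002907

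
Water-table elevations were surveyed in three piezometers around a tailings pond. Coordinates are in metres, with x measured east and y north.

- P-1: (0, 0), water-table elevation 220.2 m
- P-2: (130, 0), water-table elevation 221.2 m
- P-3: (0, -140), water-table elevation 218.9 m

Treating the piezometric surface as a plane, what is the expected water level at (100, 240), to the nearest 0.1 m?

∂h/∂x = (221.2 − 220.2) / (130 − 0) = +0.007692
∂h/∂y = (218.9 − 220.2) / (-140 − 0) = +0.009286
h(100, 240) = 220.2 + (+0.007692)·(100) + (+0.009286)·(240) = 220.2 +0.769 +2.229 = 223.198 m.

223.2 m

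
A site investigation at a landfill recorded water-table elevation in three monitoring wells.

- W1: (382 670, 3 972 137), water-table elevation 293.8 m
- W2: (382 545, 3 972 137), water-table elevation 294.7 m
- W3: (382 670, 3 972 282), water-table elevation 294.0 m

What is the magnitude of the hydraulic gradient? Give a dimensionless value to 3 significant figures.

∂h/∂x = (294.7 − 293.8) / (382545 − 382670) = -0.007200
∂h/∂y = (294.0 − 293.8) / (3972282 − 3972137) = +0.001379
|∇h| = √(-0.007200² + 0.001379²) = 0.007331

0.00733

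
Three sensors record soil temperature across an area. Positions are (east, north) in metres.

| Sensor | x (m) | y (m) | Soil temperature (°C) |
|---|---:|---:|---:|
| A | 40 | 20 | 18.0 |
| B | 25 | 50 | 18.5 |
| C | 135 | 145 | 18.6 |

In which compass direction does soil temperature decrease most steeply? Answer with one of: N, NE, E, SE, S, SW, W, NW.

SE

Differences from A: to B (Δx, Δy, Δh) = (-15, 30, +0.5); to C = (95, 125, +0.6).
Determinant of the coordinate differences = (-15)·125 − 95·30 = -4725.
∂T/∂x = [(+0.5)·125 − (+0.6)·30] / -4725 = -0.009418
∂T/∂y = [(-15)·(+0.6) − 95·(+0.5)] / -4725 = +0.01196
Steepest decrease is along −∇f = (+0.009418 E, -0.01196 N) → southeast.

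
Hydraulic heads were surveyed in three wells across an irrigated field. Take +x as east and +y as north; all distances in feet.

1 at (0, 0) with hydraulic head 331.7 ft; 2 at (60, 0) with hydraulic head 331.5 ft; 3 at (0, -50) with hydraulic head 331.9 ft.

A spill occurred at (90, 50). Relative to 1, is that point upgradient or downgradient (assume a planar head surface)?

downgradient

∂h/∂x = (331.5 − 331.7) / (60 − 0) = -0.003333
∂h/∂y = (331.9 − 331.7) / (-50 − 0) = -0.004000
Head at (90, 50) = 331.7 + (-0.003333)·(90) + (-0.004000)·(50) = 331.20 ft.
That is lower than the 331.7 ft at 1, so the point is downgradient.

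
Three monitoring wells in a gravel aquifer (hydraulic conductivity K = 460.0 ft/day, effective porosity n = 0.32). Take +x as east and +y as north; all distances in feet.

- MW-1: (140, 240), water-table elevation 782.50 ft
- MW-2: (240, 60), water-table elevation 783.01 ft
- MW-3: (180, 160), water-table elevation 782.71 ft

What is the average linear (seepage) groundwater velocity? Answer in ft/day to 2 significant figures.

Three-point gradient (reference MW-1): Δ to MW-2 = (100, -180, +0.51), Δ to MW-3 = (40, -80, +0.21).
∂h/∂x = +0.003750, ∂h/∂y = -0.0007500 (det = -800).
|∇h| = √(0.003750² + -0.0007500²) = 0.003824
Seepage velocity v = K·i/n = 460.0 × 0.003824 / 0.32 = 5.497 ft/day.

5.5 ft/day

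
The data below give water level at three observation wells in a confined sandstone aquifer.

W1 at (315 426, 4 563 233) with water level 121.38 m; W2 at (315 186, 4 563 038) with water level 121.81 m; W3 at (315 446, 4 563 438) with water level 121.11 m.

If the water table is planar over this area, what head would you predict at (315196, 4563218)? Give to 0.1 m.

Differences from W1: to W2 (Δx, Δy, Δh) = (-240, -195, +0.43); to W3 = (20, 205, -0.27).
Solve a·Δx + b·Δy = Δh: det = (-240)·205 − 20·(-195) = -45300.
∂h/∂x = [(+0.43)·205 − (-0.27)·(-195)] / -45300 = -0.0007837
∂h/∂y = [(-240)·(-0.27) − 20·(+0.43)] / -45300 = -0.001241
h(315196, 4563218) = 121.38 + (-0.0007837)·(-230) + (-0.001241)·(-15) = 121.38 +0.180 +0.019 = 121.579 m.

121.6 m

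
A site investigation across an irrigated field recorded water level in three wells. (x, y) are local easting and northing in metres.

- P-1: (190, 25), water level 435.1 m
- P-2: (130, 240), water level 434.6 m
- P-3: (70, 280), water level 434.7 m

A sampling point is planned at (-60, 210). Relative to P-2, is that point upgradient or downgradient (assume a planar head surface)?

Taking P-1 as reference: P-2−P-1 = (-60, 215, -0.5); P-3−P-1 = (-120, 255, -0.4).
Determinant of the coordinate differences = (-60)·255 − (-120)·215 = 10500.
∂h/∂x = [(-0.5)·255 − (-0.4)·215] / 10500 = -0.003952
∂h/∂y = [(-60)·(-0.4) − (-120)·(-0.5)] / 10500 = -0.003429
Head at (-60, 210) = 435.1 + (-0.003952)·(-250) + (-0.003429)·(185) = 435.45 m.
That is higher than the 434.6 m at P-2, so the point is upgradient.

upgradient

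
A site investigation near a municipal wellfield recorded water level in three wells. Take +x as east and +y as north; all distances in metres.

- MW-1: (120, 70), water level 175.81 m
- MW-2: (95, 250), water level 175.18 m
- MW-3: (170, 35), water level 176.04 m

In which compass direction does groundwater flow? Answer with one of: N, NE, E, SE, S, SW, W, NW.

NW

With h = a·x + b·y + c and MW-1 as origin, the differences give:
  (-25)·a + 180·b = -0.63
  50·a + (-35)·b = +0.23
Eliminate b (×(-35) and ×180, subtract): -8125·a = -19.350 → a = ∂h/∂x = +0.002382
Back-substitute: b = ∂h/∂y = -0.003169.
Flow = −∇h = (-0.002382 east, +0.003169 north), which points northwest.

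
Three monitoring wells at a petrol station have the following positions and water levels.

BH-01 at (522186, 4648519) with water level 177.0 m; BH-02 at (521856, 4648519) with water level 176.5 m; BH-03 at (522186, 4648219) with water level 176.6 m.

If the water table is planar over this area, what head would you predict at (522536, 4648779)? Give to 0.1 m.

∂h/∂x = (176.5 − 177.0) / (521856 − 522186) = +0.001515
∂h/∂y = (176.6 − 177.0) / (4648219 − 4648519) = +0.001333
h(522536, 4648779) = 177.0 + (+0.001515)·(350) + (+0.001333)·(260) = 177.0 +0.530 +0.347 = 177.877 m.

177.9 m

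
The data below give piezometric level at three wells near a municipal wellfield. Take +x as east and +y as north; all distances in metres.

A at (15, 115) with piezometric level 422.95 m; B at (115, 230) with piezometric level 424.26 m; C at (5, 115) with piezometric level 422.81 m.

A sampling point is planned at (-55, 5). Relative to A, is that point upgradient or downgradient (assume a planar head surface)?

Taking A as reference: B−A = (100, 115, +1.31); C−A = (-10, 0, -0.14).
Solve a·Δx + b·Δy = Δh: det = 100·0 − (-10)·115 = 1150.
∂h/∂x = [(+1.31)·0 − (-0.14)·115] / 1150 = +0.01400
∂h/∂y = [100·(-0.14) − (-10)·(+1.31)] / 1150 = -0.0007826
Head at (-55, 5) = 422.95 + (+0.01400)·(-70) + (-0.0007826)·(-110) = 422.06 m.
That is lower than the 422.95 m at A, so the point is downgradient.

downgradient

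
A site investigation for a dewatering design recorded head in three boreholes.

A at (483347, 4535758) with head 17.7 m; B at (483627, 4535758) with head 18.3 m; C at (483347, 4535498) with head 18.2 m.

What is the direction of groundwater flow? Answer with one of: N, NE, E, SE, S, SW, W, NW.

∂h/∂x = (18.3 − 17.7) / (483627 − 483347) = +0.002143
∂h/∂y = (18.2 − 17.7) / (4535498 − 4535758) = -0.001923
Flow = −∇h = (-0.002143 east, +0.001923 north), which points northwest.

NW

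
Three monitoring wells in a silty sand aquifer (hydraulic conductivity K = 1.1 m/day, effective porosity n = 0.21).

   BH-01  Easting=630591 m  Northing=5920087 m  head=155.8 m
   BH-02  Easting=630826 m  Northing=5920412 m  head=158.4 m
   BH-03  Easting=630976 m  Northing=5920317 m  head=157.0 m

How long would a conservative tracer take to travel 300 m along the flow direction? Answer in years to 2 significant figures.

15 years

Three-point gradient (reference BH-01): Δ to BH-02 = (235, 325, +2.6), Δ to BH-03 = (385, 230, +1.2).
∂h/∂x = -0.002926, ∂h/∂y = +0.01012 (det = -71075).
|∇h| = √(-0.002926² + 0.01012²) = 0.01053
Seepage velocity v = K·i/n = 1.1 × 0.01053 / 0.21 = 0.05516 m/day.
t = 300 / 0.05516 = 5439 days = 14.9 years.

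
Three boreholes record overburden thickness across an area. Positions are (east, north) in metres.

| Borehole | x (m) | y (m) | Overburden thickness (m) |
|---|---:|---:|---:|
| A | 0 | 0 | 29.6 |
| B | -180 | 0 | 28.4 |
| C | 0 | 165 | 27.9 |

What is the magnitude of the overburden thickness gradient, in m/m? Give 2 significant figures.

∂d/∂x = (28.4 − 29.6) / (-180 − 0) = +0.006667
∂d/∂y = (27.9 − 29.6) / (165 − 0) = -0.01030
|∇f| = √(0.006667² + -0.01030²) = 0.01227 m/m

0.012 m/m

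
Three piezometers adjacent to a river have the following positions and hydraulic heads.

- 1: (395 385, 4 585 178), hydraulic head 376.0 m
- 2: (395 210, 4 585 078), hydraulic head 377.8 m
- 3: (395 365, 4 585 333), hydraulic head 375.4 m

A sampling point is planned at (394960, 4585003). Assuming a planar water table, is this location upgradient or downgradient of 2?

upgradient

With h = a·x + b·y + c and 1 as origin, the differences give:
  (-175)·a + (-100)·b = +1.8
  (-20)·a + 155·b = -0.6
Eliminate b (×155 and ×(-100), subtract): -29125·a = 219.00 → a = ∂h/∂x = -0.007519
Back-substitute: b = ∂h/∂y = -0.004841.
Head at (394960, 4585003) = 376.0 + (-0.007519)·(-425) + (-0.004841)·(-175) = 380.04 m.
That is higher than the 377.8 m at 2, so the point is upgradient.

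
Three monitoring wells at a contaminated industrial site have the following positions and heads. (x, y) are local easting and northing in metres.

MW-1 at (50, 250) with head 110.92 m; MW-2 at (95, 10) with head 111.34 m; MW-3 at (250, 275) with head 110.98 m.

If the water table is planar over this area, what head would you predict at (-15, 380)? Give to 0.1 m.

110.7 m

Taking MW-1 as reference: MW-2−MW-1 = (45, -240, +0.42); MW-3−MW-1 = (200, 25, +0.06).
Solve a·Δx + b·Δy = Δh: det = 45·25 − 200·(-240) = 49125.
∂h/∂x = [(+0.42)·25 − (+0.06)·(-240)] / 49125 = +0.0005069
∂h/∂y = [45·(+0.06) − 200·(+0.42)] / 49125 = -0.001655
h(-15, 380) = 110.92 + (+0.0005069)·(-65) + (-0.001655)·(130) = 110.92 -0.033 -0.215 = 110.672 m.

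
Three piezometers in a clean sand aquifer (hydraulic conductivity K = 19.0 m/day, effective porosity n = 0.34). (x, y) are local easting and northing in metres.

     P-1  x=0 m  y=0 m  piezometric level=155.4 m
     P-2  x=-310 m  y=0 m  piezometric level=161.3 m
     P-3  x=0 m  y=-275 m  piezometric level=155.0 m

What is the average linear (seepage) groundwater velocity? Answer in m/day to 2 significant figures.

∂h/∂x = (161.3 − 155.4) / (-310 − 0) = -0.01903
∂h/∂y = (155.0 − 155.4) / (-275 − 0) = +0.001455
|∇h| = √(-0.01903² + 0.001455²) = 0.01909
Seepage velocity v = K·i/n = 19.0 × 0.01909 / 0.34 = 1.067 m/day.

1.1 m/day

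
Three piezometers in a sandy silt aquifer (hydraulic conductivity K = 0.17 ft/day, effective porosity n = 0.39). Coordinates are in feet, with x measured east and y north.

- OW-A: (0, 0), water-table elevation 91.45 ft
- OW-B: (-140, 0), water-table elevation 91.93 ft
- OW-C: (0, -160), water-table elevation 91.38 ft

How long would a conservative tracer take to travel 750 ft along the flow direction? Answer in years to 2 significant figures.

1400 years

∂h/∂x = (91.93 − 91.45) / (-140 − 0) = -0.003429
∂h/∂y = (91.38 − 91.45) / (-160 − 0) = +0.0004375
|∇h| = √(-0.003429² + 0.0004375²) = 0.003457
Seepage velocity v = K·i/n = 0.17 × 0.003457 / 0.39 = 0.001507 ft/day.
t = 750 / 0.001507 = 4.977e+05 days = 1.36e+03 years.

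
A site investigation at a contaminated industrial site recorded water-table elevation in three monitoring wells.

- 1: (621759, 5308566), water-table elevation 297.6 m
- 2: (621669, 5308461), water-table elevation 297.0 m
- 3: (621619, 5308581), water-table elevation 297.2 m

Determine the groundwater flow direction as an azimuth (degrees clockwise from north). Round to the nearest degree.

227°

With h = a·x + b·y + c and 1 as origin, the differences give:
  (-90)·a + (-105)·b = -0.6
  (-140)·a + 15·b = -0.4
Eliminate b (×15 and ×(-105), subtract): -16050·a = -51.00 → a = ∂h/∂x = +0.003178
Back-substitute: b = ∂h/∂y = +0.002991.
Flow direction (−∇h) has components (-0.003178 E, -0.002991 N).
Azimuth = atan2(E, N) = atan2(-0.003178, -0.002991) = 226.7° ≈ 227°.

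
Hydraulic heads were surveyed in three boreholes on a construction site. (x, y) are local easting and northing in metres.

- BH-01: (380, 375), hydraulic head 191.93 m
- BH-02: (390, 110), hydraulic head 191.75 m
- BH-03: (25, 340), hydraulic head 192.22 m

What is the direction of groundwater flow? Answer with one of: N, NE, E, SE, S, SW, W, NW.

Taking BH-01 as reference: BH-02−BH-01 = (10, -265, -0.18); BH-03−BH-01 = (-355, -35, +0.29).
Solve a·Δx + b·Δy = Δh: det = 10·(-35) − (-355)·(-265) = -94425.
∂h/∂x = [(-0.18)·(-35) − (+0.29)·(-265)] / -94425 = -0.0008806
∂h/∂y = [10·(+0.29) − (-355)·(-0.18)] / -94425 = +0.0006460
Flow = −∇h = (+0.0008806 east, -0.0006460 north), which points southeast.

SE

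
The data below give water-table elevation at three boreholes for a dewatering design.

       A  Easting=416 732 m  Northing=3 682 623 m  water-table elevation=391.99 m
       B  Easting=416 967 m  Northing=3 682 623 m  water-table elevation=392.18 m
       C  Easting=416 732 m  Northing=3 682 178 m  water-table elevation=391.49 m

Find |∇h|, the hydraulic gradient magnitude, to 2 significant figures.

0.0014

∂h/∂x = (392.18 − 391.99) / (416967 − 416732) = +0.0008085
∂h/∂y = (391.49 − 391.99) / (3682178 − 3682623) = +0.001124
|∇h| = √(0.0008085² + 0.001124²) = 0.001385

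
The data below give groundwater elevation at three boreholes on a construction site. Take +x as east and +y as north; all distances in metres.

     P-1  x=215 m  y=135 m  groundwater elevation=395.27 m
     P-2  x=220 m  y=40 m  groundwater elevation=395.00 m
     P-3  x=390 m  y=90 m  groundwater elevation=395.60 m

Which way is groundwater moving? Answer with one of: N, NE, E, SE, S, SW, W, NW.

SW

Taking P-1 as reference: P-2−P-1 = (5, -95, -0.27); P-3−P-1 = (175, -45, +0.33).
Solve a·Δx + b·Δy = Δh: det = 5·(-45) − 175·(-95) = 16400.
∂h/∂x = [(-0.27)·(-45) − (+0.33)·(-95)] / 16400 = +0.002652
∂h/∂y = [5·(+0.33) − 175·(-0.27)] / 16400 = +0.002982
Flow = −∇h = (-0.002652 east, -0.002982 north), which points southwest.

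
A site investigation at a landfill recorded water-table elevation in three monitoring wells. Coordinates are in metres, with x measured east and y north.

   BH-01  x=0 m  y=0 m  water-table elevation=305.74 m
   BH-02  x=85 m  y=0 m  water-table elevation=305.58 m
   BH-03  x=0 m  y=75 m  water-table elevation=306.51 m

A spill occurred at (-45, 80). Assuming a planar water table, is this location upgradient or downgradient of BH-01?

∂h/∂x = (305.58 − 305.74) / (85 − 0) = -0.001882
∂h/∂y = (306.51 − 305.74) / (75 − 0) = +0.01027
Head at (-45, 80) = 305.74 + (-0.001882)·(-45) + (+0.01027)·(80) = 306.65 m.
That is higher than the 305.74 m at BH-01, so the point is upgradient.

upgradient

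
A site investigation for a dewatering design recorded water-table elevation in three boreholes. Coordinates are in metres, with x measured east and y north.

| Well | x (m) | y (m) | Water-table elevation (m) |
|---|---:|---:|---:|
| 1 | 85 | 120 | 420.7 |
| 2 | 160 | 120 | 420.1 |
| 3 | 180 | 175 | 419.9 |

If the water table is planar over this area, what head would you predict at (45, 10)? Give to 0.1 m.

421.1 m

With h = a·x + b·y + c and 1 as origin, the differences give:
  75·a + 0·b = -0.6
  95·a + 55·b = -0.8
Eliminate b (×55 and ×0, subtract): 4125·a = -33.00 → a = ∂h/∂x = -0.008000
Back-substitute: b = ∂h/∂y = -0.0007273.
h(45, 10) = 420.7 + (-0.008000)·(-40) + (-0.0007273)·(-110) = 420.7 +0.320 +0.080 = 421.100 m.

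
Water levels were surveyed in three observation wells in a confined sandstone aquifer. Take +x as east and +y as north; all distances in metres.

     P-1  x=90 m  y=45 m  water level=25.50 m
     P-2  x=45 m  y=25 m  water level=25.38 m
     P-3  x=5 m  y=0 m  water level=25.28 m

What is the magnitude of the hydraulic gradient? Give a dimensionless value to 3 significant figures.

0.00321

Differences from P-1: to P-2 (Δx, Δy, Δh) = (-45, -20, -0.12); to P-3 = (-85, -45, -0.22).
Solve a·Δx + b·Δy = Δh: det = (-45)·(-45) − (-85)·(-20) = 325.
∂h/∂x = [(-0.12)·(-45) − (-0.22)·(-20)] / 325 = +0.003077
∂h/∂y = [(-45)·(-0.22) − (-85)·(-0.12)] / 325 = -0.0009231
|∇h| = √(0.003077² + -0.0009231²) = 0.003212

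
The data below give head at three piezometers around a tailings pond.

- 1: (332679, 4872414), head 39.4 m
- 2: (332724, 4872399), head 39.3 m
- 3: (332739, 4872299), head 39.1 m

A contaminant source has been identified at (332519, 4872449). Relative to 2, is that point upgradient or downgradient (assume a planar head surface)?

Differences from 1: to 2 (Δx, Δy, Δh) = (45, -15, -0.1); to 3 = (60, -115, -0.3).
Solve a·Δx + b·Δy = Δh: det = 45·(-115) − 60·(-15) = -4275.
∂h/∂x = [(-0.1)·(-115) − (-0.3)·(-15)] / -4275 = -0.001637
∂h/∂y = [45·(-0.3) − 60·(-0.1)] / -4275 = +0.001754
Head at (332519, 4872449) = 39.4 + (-0.001637)·(-160) + (+0.001754)·(35) = 39.72 m.
That is higher than the 39.3 m at 2, so the point is upgradient.

upgradient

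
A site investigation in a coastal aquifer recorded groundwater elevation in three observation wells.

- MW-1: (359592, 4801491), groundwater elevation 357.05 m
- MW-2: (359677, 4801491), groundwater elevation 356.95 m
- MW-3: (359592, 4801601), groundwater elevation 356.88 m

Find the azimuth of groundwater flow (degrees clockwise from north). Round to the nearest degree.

037°

∂h/∂x = (356.95 − 357.05) / (359677 − 359592) = -0.001176
∂h/∂y = (356.88 − 357.05) / (4801601 − 4801491) = -0.001545
Flow direction (−∇h) has components (+0.001176 E, +0.001545 N).
Azimuth = atan2(E, N) = atan2(+0.001176, +0.001545) = 37.3° ≈ 037°.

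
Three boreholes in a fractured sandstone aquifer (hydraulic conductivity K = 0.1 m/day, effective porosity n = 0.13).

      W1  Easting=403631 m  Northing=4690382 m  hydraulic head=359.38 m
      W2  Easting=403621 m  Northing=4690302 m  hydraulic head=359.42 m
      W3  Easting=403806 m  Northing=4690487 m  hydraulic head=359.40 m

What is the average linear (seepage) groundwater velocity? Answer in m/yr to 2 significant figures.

Taking W1 as reference: W2−W1 = (-10, -80, +0.04); W3−W1 = (175, 105, +0.02).
Solve a·Δx + b·Δy = Δh: det = (-10)·105 − 175·(-80) = 12950.
∂h/∂x = [(+0.04)·105 − (+0.02)·(-80)] / 12950 = +0.0004479
∂h/∂y = [(-10)·(+0.02) − 175·(+0.04)] / 12950 = -0.0005560
|∇h| = √(0.0004479² + -0.0005560²) = 0.000714
Seepage velocity v = K·i/n = 0.1 × 0.000714 / 0.13 = 0.0005492 m/day = 0.2006 m/yr.

0.20 m/yr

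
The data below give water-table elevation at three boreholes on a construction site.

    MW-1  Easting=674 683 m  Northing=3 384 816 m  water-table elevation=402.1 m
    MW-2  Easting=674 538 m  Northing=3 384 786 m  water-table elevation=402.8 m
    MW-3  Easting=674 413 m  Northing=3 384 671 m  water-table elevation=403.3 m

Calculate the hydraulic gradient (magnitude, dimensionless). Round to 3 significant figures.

Differences from MW-1: to MW-2 (Δx, Δy, Δh) = (-145, -30, +0.7); to MW-3 = (-270, -145, +1.2).
Determinant of the coordinate differences = (-145)·(-145) − (-270)·(-30) = 12925.
∂h/∂x = [(+0.7)·(-145) − (+1.2)·(-30)] / 12925 = -0.005068
∂h/∂y = [(-145)·(+1.2) − (-270)·(+0.7)] / 12925 = +0.001161
|∇h| = √(-0.005068² + 0.001161²) = 0.005199

0.00520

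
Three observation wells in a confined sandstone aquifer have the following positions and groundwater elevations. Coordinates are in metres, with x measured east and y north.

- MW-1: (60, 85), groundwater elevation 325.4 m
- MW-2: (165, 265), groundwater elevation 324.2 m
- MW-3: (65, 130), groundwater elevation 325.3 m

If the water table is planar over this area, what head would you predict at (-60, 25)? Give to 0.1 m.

Three-point gradient (reference MW-1): Δ to MW-2 = (105, 180, -1.2), Δ to MW-3 = (5, 45, -0.1).
∂h/∂x = -0.009412, ∂h/∂y = -0.001176 (det = 3825).
h(-60, 25) = 325.4 + (-0.009412)·(-120) + (-0.001176)·(-60) = 325.4 +1.129 +0.071 = 326.600 m.

326.6 m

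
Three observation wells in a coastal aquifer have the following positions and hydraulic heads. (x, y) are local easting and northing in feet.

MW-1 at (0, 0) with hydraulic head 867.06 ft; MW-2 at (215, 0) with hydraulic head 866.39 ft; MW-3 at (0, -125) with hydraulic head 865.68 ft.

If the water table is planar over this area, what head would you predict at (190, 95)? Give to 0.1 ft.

∂h/∂x = (866.39 − 867.06) / (215 − 0) = -0.003116
∂h/∂y = (865.68 − 867.06) / (-125 − 0) = +0.01104
h(190, 95) = 867.06 + (-0.003116)·(190) + (+0.01104)·(95) = 867.06 -0.592 +1.049 = 867.517 ft.

867.5 ft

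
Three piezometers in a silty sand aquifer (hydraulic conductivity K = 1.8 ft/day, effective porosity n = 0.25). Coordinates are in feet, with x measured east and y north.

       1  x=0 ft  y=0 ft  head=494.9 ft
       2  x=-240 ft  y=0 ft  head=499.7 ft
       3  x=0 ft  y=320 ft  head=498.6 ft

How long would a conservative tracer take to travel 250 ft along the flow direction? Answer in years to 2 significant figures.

∂h/∂x = (499.7 − 494.9) / (-240 − 0) = -0.02000
∂h/∂y = (498.6 − 494.9) / (320 − 0) = +0.01156
|∇h| = √(-0.02000² + 0.01156²) = 0.0231
Seepage velocity v = K·i/n = 1.8 × 0.0231 / 0.25 = 0.1663 ft/day.
t = 250 / 0.1663 = 1503 days = 4.11 years.

4.1 years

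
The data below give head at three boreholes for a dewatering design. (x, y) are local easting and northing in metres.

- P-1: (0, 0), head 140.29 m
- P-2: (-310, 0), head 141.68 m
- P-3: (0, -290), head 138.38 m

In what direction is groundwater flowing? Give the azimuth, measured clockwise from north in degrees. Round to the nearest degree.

146°

∂h/∂x = (141.68 − 140.29) / (-310 − 0) = -0.004484
∂h/∂y = (138.38 − 140.29) / (-290 − 0) = +0.006586
Flow direction (−∇h) has components (+0.004484 E, -0.006586 N).
Azimuth = atan2(E, N) = atan2(+0.004484, -0.006586) = 145.8° ≈ 146°.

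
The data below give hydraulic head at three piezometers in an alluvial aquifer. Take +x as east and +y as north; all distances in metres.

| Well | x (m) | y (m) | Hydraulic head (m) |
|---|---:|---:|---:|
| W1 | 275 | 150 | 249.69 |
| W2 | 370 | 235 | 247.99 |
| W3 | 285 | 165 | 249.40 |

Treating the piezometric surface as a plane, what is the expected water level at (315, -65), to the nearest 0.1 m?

Differences from W1: to W2 (Δx, Δy, Δh) = (95, 85, -1.70); to W3 = (10, 15, -0.29).
Determinant of the coordinate differences = 95·15 − 10·85 = 575.
∂h/∂x = [(-1.70)·15 − (-0.29)·85] / 575 = -0.001478
∂h/∂y = [95·(-0.29) − 10·(-1.70)] / 575 = -0.01835
h(315, -65) = 249.69 + (-0.001478)·(40) + (-0.01835)·(-215) = 249.69 -0.059 +3.945 = 253.576 m.

253.6 m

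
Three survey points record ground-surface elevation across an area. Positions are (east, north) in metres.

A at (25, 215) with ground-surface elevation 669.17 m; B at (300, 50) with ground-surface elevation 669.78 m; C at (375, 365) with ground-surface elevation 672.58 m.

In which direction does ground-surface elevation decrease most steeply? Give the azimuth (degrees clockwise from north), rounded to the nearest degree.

222°

Differences from A: to B (Δx, Δy, Δh) = (275, -165, +0.61); to C = (350, 150, +3.41).
Determinant of the coordinate differences = 275·150 − 350·(-165) = 99000.
∂z/∂x = [(+0.61)·150 − (+3.41)·(-165)] / 99000 = +0.006608
∂z/∂y = [275·(+3.41) − 350·(+0.61)] / 99000 = +0.007316
Steepest decrease is along −∇f: components (-0.006608 E, -0.007316 N).
Azimuth = atan2(-0.006608, -0.007316) = 222.1° ≈ 222°.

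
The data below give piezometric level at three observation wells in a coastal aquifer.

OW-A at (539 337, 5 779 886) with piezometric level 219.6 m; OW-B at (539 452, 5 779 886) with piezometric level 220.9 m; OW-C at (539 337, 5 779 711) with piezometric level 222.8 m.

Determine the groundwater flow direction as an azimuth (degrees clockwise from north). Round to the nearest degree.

328°

∂h/∂x = (220.9 − 219.6) / (539452 − 539337) = +0.01130
∂h/∂y = (222.8 − 219.6) / (5779711 − 5779886) = -0.01829
Flow direction (−∇h) has components (-0.01130 E, +0.01829 N).
Azimuth = atan2(E, N) = atan2(-0.01130, +0.01829) = 328.3° ≈ 328°.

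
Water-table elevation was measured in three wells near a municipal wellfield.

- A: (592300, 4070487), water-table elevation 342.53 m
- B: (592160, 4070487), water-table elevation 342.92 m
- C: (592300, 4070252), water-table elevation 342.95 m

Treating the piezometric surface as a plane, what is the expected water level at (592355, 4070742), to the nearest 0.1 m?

∂h/∂x = (342.92 − 342.53) / (592160 − 592300) = -0.002786
∂h/∂y = (342.95 − 342.53) / (4070252 − 4070487) = -0.001787
h(592355, 4070742) = 342.53 + (-0.002786)·(55) + (-0.001787)·(255) = 342.53 -0.153 -0.456 = 341.921 m.

341.9 m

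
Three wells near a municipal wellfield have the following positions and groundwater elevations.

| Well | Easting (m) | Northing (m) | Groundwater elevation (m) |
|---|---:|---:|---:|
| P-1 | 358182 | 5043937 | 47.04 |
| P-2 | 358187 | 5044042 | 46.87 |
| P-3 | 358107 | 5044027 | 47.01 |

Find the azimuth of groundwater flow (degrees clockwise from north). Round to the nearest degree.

043°

Taking P-1 as reference: P-2−P-1 = (5, 105, -0.17); P-3−P-1 = (-75, 90, -0.03).
Solve a·Δx + b·Δy = Δh: det = 5·90 − (-75)·105 = 8325.
∂h/∂x = [(-0.17)·90 − (-0.03)·105] / 8325 = -0.001459
∂h/∂y = [5·(-0.03) − (-75)·(-0.17)] / 8325 = -0.001550
Flow direction (−∇h) has components (+0.001459 E, +0.001550 N).
Azimuth = atan2(E, N) = atan2(+0.001459, +0.001550) = 43.3° ≈ 043°.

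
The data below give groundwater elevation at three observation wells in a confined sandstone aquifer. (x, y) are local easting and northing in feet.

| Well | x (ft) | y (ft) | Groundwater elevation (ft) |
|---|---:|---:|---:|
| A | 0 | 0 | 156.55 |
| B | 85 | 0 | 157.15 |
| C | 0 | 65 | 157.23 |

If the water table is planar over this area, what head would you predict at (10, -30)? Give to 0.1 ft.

156.3 ft

∂h/∂x = (157.15 − 156.55) / (85 − 0) = +0.007059
∂h/∂y = (157.23 − 156.55) / (65 − 0) = +0.01046
h(10, -30) = 156.55 + (+0.007059)·(10) + (+0.01046)·(-30) = 156.55 +0.071 -0.314 = 156.307 ft.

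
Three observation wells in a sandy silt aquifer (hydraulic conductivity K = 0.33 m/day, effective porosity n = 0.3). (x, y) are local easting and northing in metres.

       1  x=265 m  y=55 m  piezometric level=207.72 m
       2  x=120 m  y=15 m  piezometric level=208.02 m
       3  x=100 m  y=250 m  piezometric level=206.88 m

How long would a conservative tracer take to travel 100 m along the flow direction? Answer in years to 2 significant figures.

Three-point gradient (reference 1): Δ to 2 = (-145, -40, +0.30), Δ to 3 = (-165, 195, -0.84).
∂h/∂x = -0.0007140, ∂h/∂y = -0.004912 (det = -34875).
|∇h| = √(-0.0007140² + -0.004912²) = 0.004964
Seepage velocity v = K·i/n = 0.33 × 0.004964 / 0.3 = 0.00546 m/day.
t = 100 / 0.00546 = 1.832e+04 days = 50.2 years.

50 years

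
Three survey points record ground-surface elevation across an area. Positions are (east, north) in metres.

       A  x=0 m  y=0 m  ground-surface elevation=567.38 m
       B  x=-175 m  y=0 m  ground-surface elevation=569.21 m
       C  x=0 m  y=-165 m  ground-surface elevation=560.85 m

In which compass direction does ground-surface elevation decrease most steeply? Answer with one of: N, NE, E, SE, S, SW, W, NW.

∂z/∂x = (569.21 − 567.38) / (-175 − 0) = -0.01046
∂z/∂y = (560.85 − 567.38) / (-165 − 0) = +0.03958
Steepest decrease is along −∇f = (+0.01046 E, -0.03958 N) → south.

S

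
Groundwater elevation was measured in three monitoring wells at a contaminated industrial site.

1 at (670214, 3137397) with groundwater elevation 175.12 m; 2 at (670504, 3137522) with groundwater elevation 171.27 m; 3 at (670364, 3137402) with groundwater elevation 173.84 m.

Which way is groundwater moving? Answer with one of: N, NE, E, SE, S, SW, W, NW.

NE

Three-point gradient (reference 1): Δ to 2 = (290, 125, -3.85), Δ to 3 = (150, 5, -1.28).
∂h/∂x = -0.008136, ∂h/∂y = -0.01192 (det = -17300).
Flow = −∇h = (+0.008136 east, +0.01192 north), which points northeast.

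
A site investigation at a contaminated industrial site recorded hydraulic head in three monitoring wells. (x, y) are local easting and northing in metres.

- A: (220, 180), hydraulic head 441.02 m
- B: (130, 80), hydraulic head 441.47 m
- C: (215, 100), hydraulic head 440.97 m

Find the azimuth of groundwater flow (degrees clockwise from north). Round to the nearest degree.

With h = a·x + b·y + c and A as origin, the differences give:
  (-90)·a + (-100)·b = +0.45
  (-5)·a + (-80)·b = -0.05
Eliminate b (×(-80) and ×(-100), subtract): 6700·a = -41.000 → a = ∂h/∂x = -0.006119
Back-substitute: b = ∂h/∂y = +0.001007.
Flow direction (−∇h) has components (+0.006119 E, -0.001007 N).
Azimuth = atan2(E, N) = atan2(+0.006119, -0.001007) = 99.3° ≈ 099°.

099°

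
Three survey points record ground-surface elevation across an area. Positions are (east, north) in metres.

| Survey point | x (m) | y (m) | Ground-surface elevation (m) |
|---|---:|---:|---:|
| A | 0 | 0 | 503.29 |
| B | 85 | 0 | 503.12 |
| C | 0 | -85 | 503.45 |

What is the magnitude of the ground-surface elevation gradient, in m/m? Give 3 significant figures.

∂z/∂x = (503.12 − 503.29) / (85 − 0) = -0.002000
∂z/∂y = (503.45 − 503.29) / (-85 − 0) = -0.001882
|∇f| = √(-0.002000² + -0.001882²) = 0.002746 m/m

0.00275 m/m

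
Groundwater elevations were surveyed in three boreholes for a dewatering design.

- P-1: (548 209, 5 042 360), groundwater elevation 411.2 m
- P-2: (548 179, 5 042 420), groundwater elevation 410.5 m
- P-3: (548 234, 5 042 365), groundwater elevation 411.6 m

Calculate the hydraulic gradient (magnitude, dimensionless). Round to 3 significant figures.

0.0170

Taking P-1 as reference: P-2−P-1 = (-30, 60, -0.7); P-3−P-1 = (25, 5, +0.4).
Determinant of the coordinate differences = (-30)·5 − 25·60 = -1650.
∂h/∂x = [(-0.7)·5 − (+0.4)·60] / -1650 = +0.01667
∂h/∂y = [(-30)·(+0.4) − 25·(-0.7)] / -1650 = -0.003333
|∇h| = √(0.01667² + -0.003333²) = 0.017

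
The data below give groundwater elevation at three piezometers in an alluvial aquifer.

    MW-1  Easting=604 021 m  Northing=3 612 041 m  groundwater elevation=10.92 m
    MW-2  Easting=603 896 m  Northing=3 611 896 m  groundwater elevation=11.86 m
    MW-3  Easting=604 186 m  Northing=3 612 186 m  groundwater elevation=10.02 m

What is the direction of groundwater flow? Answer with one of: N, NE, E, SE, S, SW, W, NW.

With h = a·x + b·y + c and MW-1 as origin, the differences give:
  (-125)·a + (-145)·b = +0.94
  165·a + 145·b = -0.90
Eliminate b (×145 and ×(-145), subtract): 5800·a = 5.800 → a = ∂h/∂x = +0.0010000
Back-substitute: b = ∂h/∂y = -0.007345.
Flow = −∇h = (-0.0010000 east, +0.007345 north), which points north.

N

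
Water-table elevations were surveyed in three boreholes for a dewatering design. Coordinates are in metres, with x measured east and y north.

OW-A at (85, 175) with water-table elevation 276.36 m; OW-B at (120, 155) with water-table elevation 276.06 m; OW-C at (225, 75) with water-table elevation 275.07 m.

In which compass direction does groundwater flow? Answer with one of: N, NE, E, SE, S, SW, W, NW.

Taking OW-A as reference: OW-B−OW-A = (35, -20, -0.30); OW-C−OW-A = (140, -100, -1.29).
Solve a·Δx + b·Δy = Δh: det = 35·(-100) − 140·(-20) = -700.
∂h/∂x = [(-0.30)·(-100) − (-1.29)·(-20)] / -700 = -0.006000
∂h/∂y = [35·(-1.29) − 140·(-0.30)] / -700 = +0.004500
Flow = −∇h = (+0.006000 east, -0.004500 north), which points southeast.

SE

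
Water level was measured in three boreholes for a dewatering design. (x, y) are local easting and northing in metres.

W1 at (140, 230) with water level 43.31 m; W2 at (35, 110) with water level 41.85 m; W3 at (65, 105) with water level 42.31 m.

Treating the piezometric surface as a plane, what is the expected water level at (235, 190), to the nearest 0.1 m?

Differences from W1: to W2 (Δx, Δy, Δh) = (-105, -120, -1.46); to W3 = (-75, -125, -1.00).
Determinant of the coordinate differences = (-105)·(-125) − (-75)·(-120) = 4125.
∂h/∂x = [(-1.46)·(-125) − (-1.00)·(-120)] / 4125 = +0.01515
∂h/∂y = [(-105)·(-1.00) − (-75)·(-1.46)] / 4125 = -0.001091
h(235, 190) = 43.31 + (+0.01515)·(95) + (-0.001091)·(-40) = 43.31 +1.439 +0.044 = 44.793 m.

44.8 m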